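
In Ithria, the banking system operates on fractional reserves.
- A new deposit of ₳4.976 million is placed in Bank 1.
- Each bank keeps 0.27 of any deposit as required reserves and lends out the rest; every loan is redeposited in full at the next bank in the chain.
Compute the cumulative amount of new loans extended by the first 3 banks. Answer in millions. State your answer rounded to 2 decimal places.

₳8.22 million

Bank i lends (1 − rr)^i of the original deposit: Bank 1 lends 4.976·0.7300 ≈ 3.6325, Bank 2 lends 4.976·0.7300² ≈ 2.6517, and so on.
Summing a geometric series: total = 4.976·[0.7300·(1 − 0.7300^3) / (1 − 0.7300)] ≈ 8.2199 million.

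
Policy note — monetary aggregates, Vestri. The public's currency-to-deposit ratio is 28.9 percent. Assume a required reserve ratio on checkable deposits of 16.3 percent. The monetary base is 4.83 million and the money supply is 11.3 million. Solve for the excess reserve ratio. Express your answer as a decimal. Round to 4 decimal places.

0.0990

Using m = M/MB = 11.3/4.83 ≈ 2.339545. Since m = (1 + c)/(c + rr + e), the denominator satisfies c + rr + e = (1 + c)/m = (1 + 0.289) / 2.339545 ≈ 0.550962.
With c = 0.289 and rr = 0.163, the excess reserve ratio is 0.550962 − 0.289 − 0.163 = 0.098962.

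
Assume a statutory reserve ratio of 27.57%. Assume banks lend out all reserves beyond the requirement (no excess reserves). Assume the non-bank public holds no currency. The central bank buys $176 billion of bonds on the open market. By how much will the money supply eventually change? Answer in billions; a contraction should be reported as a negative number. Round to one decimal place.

The simple money multiplier is m = 1/rr = 1/0.2757 ≈ 3.62713.
An open-market purchase increases the monetary base by 176 billion, so ΔM = m × ΔMB = 3.62713 × 176 ≈ 638.3749 billion.

$638.4 billion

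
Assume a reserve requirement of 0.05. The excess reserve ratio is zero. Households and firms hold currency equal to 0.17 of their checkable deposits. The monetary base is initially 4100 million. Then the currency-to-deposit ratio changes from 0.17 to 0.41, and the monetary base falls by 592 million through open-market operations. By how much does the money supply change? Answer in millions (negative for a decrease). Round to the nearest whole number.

-11052 million

Before: m₁ = (1 + 0.17) / (0.05 + 0.17) ≈ 5.31818, MB₁ = 4100, so M₁ = 5.31818 × 4100 = 21804.538 million.
After: m₂ = (1 + 0.41) / (0.05 + 0.41) ≈ 3.06522, MB₂ = 4100 − 592 = 3508, so M₂ = 3.06522 × 3508 ≈ 10752.7918 million.
ΔM = M₂ − M₁ = 10752.7918 − 21804.538 = -11051.7462 million.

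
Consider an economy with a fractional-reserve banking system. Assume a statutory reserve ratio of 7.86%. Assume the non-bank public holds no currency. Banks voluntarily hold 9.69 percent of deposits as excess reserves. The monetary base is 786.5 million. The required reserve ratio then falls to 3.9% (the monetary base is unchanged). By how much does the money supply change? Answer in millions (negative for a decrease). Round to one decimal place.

Initially m₁ = 1 / (0.0786 + 0.0969) ≈ 5.69801, so M₁ = 5.69801 × 786.5 ≈ 4481.4849 million.
After the change m₂ = 1 / (0.039 + 0.0969) ≈ 7.35835, so M₂ = 7.35835 × 786.5 ≈ 5787.3423 million.
ΔM = M₂ − M₁ = 5787.3423 − 4481.4849 = 1305.8574 million.

1305.9 million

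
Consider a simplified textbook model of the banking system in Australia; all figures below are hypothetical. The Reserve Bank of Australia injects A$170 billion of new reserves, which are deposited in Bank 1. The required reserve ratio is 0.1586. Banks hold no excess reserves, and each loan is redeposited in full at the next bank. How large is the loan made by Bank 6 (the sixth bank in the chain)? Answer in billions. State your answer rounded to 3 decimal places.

A$60.320 billion

Each bank lends a fraction (1 − rr) = 0.8414 of the deposit it receives, so Bank 6 receives 170·0.8414^5 and lends 170·0.8414^6 ≈ 60.3204 billion.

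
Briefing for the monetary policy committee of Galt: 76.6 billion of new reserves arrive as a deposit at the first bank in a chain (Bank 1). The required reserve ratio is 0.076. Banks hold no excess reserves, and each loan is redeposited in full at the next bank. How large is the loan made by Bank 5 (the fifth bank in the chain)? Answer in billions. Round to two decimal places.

51.59 billion

Each bank lends a fraction (1 − rr) = 0.9240 of the deposit it receives, so Bank 5 receives 76.6·0.9240^4 and lends 76.6·0.9240^5 ≈ 51.5927 billion.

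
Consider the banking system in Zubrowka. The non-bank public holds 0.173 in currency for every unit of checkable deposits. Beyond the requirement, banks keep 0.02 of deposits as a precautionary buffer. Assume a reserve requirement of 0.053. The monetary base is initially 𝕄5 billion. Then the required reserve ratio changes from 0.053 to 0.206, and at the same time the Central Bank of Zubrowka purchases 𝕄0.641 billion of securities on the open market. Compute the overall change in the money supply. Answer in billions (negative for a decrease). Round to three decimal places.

Before: m₁ = (1 + 0.173) / (0.053 + 0.02 + 0.173) ≈ 4.76829, MB₁ = 5, so M₁ = 4.76829 × 5 ≈ 23.8415 billion.
After: m₂ = (1 + 0.173) / (0.206 + 0.02 + 0.173) ≈ 2.93985, MB₂ = 5 + 0.641 = 5.641, so M₂ = 2.93985 × 5.641 ≈ 16.5837 billion.
ΔM = M₂ − M₁ = 16.5837 − 23.8415 = -7.2578 billion.

-7.258 billion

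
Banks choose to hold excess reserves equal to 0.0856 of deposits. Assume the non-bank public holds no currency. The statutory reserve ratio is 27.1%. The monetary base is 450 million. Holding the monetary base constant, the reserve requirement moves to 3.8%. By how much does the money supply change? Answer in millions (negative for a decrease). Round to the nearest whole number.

2379 million

Initially m₁ = 1 / (0.271 + 0.0856) ≈ 2.8043, so M₁ = 2.8043 × 450 = 1261.935 million.
After the change m₂ = 1 / (0.038 + 0.0856) ≈ 8.0906, so M₂ = 8.0906 × 450 = 3640.77 million.
ΔM = M₂ − M₁ = 3640.77 − 1261.935 = 2378.835 million.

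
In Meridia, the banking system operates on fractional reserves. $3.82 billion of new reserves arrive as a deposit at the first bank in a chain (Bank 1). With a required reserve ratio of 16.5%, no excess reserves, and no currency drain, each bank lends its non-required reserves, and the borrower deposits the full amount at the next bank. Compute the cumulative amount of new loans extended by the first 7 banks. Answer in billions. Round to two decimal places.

$13.86 billion

Bank i lends (1 − rr)^i of the original deposit: Bank 1 lends 3.82·0.8350 = 3.1897, Bank 2 lends 3.82·0.8350² ≈ 2.6634, and so on.
Summing a geometric series: total = 3.82·[0.8350·(1 − 0.8350^7) / (1 − 0.8350)] ≈ 13.8605 billion.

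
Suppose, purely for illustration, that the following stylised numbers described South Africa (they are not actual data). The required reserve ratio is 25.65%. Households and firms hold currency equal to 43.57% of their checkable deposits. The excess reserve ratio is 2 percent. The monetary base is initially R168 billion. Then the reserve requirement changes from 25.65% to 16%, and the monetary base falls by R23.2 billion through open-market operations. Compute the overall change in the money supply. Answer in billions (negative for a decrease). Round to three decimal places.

Before: m₁ = (1 + 0.4357) / (0.2565 + 0.02 + 0.4357) ≈ 2.0158663, MB₁ = 168, so M₁ = 2.0158663 × 168 ≈ 338.6655 billion.
After: m₂ = (1 + 0.4357) / (0.16 + 0.02 + 0.4357) ≈ 2.3318174, MB₂ = 168 − 23.2 = 144.8, so M₂ = 2.3318174 × 144.8 ≈ 337.6472 billion.
ΔM = M₂ − M₁ = 337.6472 − 338.6655 = -1.0183 billion.

-1.018 billion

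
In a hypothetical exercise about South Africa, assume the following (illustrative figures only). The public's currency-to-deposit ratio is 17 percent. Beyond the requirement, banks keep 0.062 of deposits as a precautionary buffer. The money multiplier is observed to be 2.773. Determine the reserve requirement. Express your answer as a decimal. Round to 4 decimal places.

0.1899

Using m = 2.773. Since m = (1 + c)/(c + rr + e), the denominator satisfies c + rr + e = (1 + c)/m = (1 + 0.17) / 2.773 ≈ 0.421926.
With c = 0.17 and e = 0.062, the reserve requirement is 0.421926 − 0.17 − 0.062 = 0.189926.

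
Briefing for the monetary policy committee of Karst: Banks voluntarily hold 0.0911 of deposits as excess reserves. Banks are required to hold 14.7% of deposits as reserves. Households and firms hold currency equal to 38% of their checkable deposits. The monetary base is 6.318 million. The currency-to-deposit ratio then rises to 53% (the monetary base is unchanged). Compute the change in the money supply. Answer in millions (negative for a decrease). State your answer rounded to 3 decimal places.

-1.521 million

Initially m₁ = (1 + 0.38) / (0.147 + 0.0911 + 0.38) ≈ 2.23265, so M₁ = 2.23265 × 6.318 ≈ 14.1059 million.
After the change m₂ = (1 + 0.53) / (0.147 + 0.0911 + 0.53) ≈ 1.99193, so M₂ = 1.99193 × 6.318 ≈ 12.585 million.
ΔM = M₂ − M₁ = 12.585 − 14.1059 = -1.5209 million.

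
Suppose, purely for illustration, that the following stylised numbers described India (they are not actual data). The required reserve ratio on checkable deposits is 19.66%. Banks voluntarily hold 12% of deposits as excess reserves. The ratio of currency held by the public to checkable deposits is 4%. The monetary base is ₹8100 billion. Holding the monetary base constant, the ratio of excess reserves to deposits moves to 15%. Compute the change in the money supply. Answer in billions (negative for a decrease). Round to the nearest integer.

Initially m₁ = (1 + 0.04) / (0.1966 + 0.12 + 0.04) ≈ 2.91643, so M₁ = 2.91643 × 8100 = 23623.083 billion.
After the change m₂ = (1 + 0.04) / (0.1966 + 0.15 + 0.04) ≈ 2.69012, so M₂ = 2.69012 × 8100 = 21789.972 billion.
ΔM = M₂ − M₁ = 21789.972 − 23623.083 = -1833.111 billion.

-1833 billion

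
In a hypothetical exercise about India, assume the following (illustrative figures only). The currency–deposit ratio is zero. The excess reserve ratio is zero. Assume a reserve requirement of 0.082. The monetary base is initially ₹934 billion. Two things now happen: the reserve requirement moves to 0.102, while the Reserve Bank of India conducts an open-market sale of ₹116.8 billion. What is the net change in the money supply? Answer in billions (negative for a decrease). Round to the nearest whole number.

Before: m₁ = 1 / (0.082) ≈ 12.1951, MB₁ = 934, so M₁ = 12.1951 × 934 = 11390.2234 billion.
After: m₂ = 1 / (0.102) ≈ 9.8039, MB₂ = 934 − 116.8 = 817.2, so M₂ = 9.8039 × 817.2 ≈ 8011.7471 billion.
ΔM = M₂ − M₁ = 8011.7471 − 11390.2234 = -3378.4763 billion.

-3378 billion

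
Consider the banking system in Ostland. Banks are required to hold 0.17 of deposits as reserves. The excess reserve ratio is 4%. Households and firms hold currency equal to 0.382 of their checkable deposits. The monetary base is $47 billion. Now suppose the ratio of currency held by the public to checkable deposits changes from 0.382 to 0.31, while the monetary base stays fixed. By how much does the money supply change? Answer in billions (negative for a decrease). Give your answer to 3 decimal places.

Initially m₁ = (1 + 0.382) / (0.17 + 0.04 + 0.382) ≈ 2.334459, so M₁ = 2.334459 × 47 ≈ 109.7196 billion.
After the change m₂ = (1 + 0.31) / (0.17 + 0.04 + 0.31) ≈ 2.519231, so M₂ = 2.519231 × 47 ≈ 118.4039 billion.
ΔM = M₂ − M₁ = 118.4039 − 109.7196 = 8.6843 billion.

$8.684 billion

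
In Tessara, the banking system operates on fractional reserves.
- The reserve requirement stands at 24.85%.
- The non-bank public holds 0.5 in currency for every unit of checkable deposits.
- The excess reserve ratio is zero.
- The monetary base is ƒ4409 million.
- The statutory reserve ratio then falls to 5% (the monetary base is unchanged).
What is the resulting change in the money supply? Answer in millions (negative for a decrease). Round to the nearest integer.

ƒ3189 million

Initially m₁ = (1 + 0.5) / (0.2485 + 0.5) ≈ 2.00401, so M₁ = 2.00401 × 4409 ≈ 8835.6801 million.
After the change m₂ = (1 + 0.5) / (0.05 + 0.5) ≈ 2.72727, so M₂ = 2.72727 × 4409 ≈ 12024.5334 million.
ΔM = M₂ − M₁ = 12024.5334 − 8835.6801 = 3188.8533 million.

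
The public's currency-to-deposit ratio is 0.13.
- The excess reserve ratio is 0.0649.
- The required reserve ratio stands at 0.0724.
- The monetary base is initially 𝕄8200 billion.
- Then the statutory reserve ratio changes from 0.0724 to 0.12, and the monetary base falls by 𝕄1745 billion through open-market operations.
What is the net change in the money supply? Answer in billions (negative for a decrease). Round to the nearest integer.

Before: m₁ = (1 + 0.13) / (0.0724 + 0.0649 + 0.13) ≈ 4.22746, MB₁ = 8200, so M₁ = 4.22746 × 8200 = 34665.172 billion.
After: m₂ = (1 + 0.13) / (0.12 + 0.0649 + 0.13) ≈ 3.58844, MB₂ = 8200 − 1745 = 6455, so M₂ = 3.58844 × 6455 = 23163.3802 billion.
ΔM = M₂ − M₁ = 23163.3802 − 34665.172 = -11501.7918 billion.

-11502 billion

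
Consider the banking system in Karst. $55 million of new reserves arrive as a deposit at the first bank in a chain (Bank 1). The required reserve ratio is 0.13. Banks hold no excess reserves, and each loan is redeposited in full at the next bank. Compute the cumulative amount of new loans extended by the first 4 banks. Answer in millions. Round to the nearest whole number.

Bank i lends (1 − rr)^i of the original deposit: Bank 1 lends 55·0.8700 = 47.8500, Bank 2 lends 55·0.8700² = 41.6295, and so on.
Summing a geometric series: total = 55·[0.8700·(1 − 0.8700^4) / (1 − 0.8700)] ≈ 157.2065 million.

$157 million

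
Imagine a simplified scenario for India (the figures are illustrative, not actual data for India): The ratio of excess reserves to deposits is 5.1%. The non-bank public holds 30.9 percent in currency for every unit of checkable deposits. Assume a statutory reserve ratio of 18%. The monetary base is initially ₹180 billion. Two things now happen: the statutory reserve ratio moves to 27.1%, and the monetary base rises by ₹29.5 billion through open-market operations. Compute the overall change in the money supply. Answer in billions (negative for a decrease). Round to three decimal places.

Before: m₁ = (1 + 0.309) / (0.18 + 0.051 + 0.309) ≈ 2.4240741, MB₁ = 180, so M₁ = 2.4240741 × 180 ≈ 436.3333 billion.
After: m₂ = (1 + 0.309) / (0.271 + 0.051 + 0.309) ≈ 2.0744849, MB₂ = 180 + 29.5 = 209.5, so M₂ = 2.0744849 × 209.5 ≈ 434.6046 billion.
ΔM = M₂ − M₁ = 434.6046 − 436.3333 = -1.7287 billion.

-1.729 billion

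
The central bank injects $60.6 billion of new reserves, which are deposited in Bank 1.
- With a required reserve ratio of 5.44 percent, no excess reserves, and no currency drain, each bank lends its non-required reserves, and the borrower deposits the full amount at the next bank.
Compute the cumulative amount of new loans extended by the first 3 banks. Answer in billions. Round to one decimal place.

$162.7 billion

Bank i lends (1 − rr)^i of the original deposit: Bank 1 lends 60.6·0.9456 ≈ 57.3034, Bank 2 lends 60.6·0.9456² ≈ 54.1861, and so on.
Summing a geometric series: total = 60.6·[0.9456·(1 − 0.9456^3) / (1 − 0.9456)] ≈ 162.7278 billion.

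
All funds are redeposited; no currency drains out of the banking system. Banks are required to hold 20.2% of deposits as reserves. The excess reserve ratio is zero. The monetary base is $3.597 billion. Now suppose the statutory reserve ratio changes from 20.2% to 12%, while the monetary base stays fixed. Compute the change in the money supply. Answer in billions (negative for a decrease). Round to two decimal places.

Initially m₁ = 1 / (0.202) ≈ 4.9505, so M₁ = 4.9505 × 3.597 ≈ 17.8069 billion.
After the change m₂ = 1 / (0.12) ≈ 8.3333, so M₂ = 8.3333 × 3.597 ≈ 29.9749 billion.
ΔM = M₂ − M₁ = 29.9749 − 17.8069 = 12.168 billion.

$12.17 billion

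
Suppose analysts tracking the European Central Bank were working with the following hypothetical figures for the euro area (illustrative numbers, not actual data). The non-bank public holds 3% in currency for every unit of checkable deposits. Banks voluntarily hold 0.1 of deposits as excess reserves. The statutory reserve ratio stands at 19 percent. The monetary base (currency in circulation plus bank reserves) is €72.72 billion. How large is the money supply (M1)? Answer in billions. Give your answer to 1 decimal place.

The money multiplier is m = (1 + c) / (rr + e + c) = (1 + 0.03) / (0.19 + 0.1 + 0.03) ≈ 3.2188.
So M = m × MB = 3.2188 × 72.72 ≈ 234.0711 billion.

€234.1 billion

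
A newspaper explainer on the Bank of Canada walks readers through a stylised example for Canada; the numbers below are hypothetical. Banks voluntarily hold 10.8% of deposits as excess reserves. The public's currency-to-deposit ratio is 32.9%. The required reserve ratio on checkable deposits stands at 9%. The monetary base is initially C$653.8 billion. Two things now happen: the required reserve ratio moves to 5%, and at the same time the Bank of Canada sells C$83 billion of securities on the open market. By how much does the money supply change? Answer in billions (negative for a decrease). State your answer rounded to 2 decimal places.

Before: m₁ = (1 + 0.329) / (0.09 + 0.108 + 0.329) ≈ 2.521822, MB₁ = 653.8, so M₁ = 2.521822 × 653.8 ≈ 1648.7672 billion.
After: m₂ = (1 + 0.329) / (0.05 + 0.108 + 0.329) ≈ 2.728953, MB₂ = 653.8 − 83 = 570.8, so M₂ = 2.728953 × 570.8 ≈ 1557.6864 billion.
ΔM = M₂ − M₁ = 1557.6864 − 1648.7672 = -91.0808 billion.

-91.08 billion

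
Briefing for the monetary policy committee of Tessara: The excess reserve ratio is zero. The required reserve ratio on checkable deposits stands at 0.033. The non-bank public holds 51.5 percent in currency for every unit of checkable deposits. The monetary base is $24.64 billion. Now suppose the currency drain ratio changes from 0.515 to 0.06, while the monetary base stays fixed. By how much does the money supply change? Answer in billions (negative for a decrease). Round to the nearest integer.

Initially m₁ = (1 + 0.515) / (0.033 + 0.515) ≈ 2.7646, so M₁ = 2.7646 × 24.64 ≈ 68.1197 billion.
After the change m₂ = (1 + 0.06) / (0.033 + 0.06) ≈ 11.3978, so M₂ = 11.3978 × 24.64 ≈ 280.8418 billion.
ΔM = M₂ − M₁ = 280.8418 − 68.1197 = 212.7221 billion.

$213 billion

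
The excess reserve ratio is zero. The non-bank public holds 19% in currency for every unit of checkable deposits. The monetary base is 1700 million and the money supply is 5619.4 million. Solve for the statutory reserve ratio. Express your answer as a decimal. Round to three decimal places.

Using m = M/MB = 5619.4/1700 ≈ 3.305529. Since m = (1 + c)/(c + rr + e), the denominator satisfies c + rr + e = (1 + c)/m = (1 + 0.19) / 3.305529 ≈ 0.360003.
With c = 0.19 and e = 0, the statutory reserve ratio is 0.360003 − 0.19 − 0 = 0.170003.

0.170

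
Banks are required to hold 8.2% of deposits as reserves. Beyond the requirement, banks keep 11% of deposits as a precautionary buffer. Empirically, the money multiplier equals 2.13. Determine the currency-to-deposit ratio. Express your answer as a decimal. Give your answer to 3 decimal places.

0.523

Using m = 2.13. From m = (1 + c)/(c + rr + e), rearranging gives 1 + c = m·(c + rr + e), so c·(1 − m) = m·(rr + e) − 1.
Hence c = [m·(rr + e) − 1]/(1 − m) = [2.13 × (0.082 + 0.11) − 1] / (1 − 2.13) ≈ 0.523044.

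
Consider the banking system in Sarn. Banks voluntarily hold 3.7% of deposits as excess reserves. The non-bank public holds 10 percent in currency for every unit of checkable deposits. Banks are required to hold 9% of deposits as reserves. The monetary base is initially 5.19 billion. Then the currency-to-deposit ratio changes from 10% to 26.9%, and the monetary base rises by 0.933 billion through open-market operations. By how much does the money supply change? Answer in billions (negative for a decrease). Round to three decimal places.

Before: m₁ = (1 + 0.1) / (0.09 + 0.037 + 0.1) ≈ 4.84581, MB₁ = 5.19, so M₁ = 4.84581 × 5.19 ≈ 25.1498 billion.
After: m₂ = (1 + 0.269) / (0.09 + 0.037 + 0.269) ≈ 3.20455, MB₂ = 5.19 + 0.933 = 6.123, so M₂ = 3.20455 × 6.123 ≈ 19.6215 billion.
ΔM = M₂ − M₁ = 19.6215 − 25.1498 = -5.5283 billion.

-5.528 billion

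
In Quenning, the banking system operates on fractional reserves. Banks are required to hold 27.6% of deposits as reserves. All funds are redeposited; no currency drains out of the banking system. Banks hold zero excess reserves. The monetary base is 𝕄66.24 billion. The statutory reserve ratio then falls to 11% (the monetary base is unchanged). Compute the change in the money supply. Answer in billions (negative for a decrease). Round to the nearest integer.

Initially m₁ = 1 / (0.276) ≈ 3.6232, so M₁ = 3.6232 × 66.24 ≈ 240.0008 billion.
After the change m₂ = 1 / (0.11) ≈ 9.0909, so M₂ = 9.0909 × 66.24 ≈ 602.1812 billion.
ΔM = M₂ − M₁ = 602.1812 − 240.0008 = 362.1804 billion.

𝕄362 billion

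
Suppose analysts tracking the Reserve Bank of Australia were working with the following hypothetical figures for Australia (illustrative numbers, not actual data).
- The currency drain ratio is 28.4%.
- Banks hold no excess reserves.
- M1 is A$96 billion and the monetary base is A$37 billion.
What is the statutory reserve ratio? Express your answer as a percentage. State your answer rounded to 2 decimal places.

21.09%

Using m = M/MB = 96/37 ≈ 2.594595. Since m = (1 + c)/(c + rr + e), the denominator satisfies c + rr + e = (1 + c)/m = (1 + 0.284) / 2.594595 ≈ 0.494875.
With c = 0.284 and e = 0, the statutory reserve ratio is 0.494875 − 0.284 − 0 = 0.210875.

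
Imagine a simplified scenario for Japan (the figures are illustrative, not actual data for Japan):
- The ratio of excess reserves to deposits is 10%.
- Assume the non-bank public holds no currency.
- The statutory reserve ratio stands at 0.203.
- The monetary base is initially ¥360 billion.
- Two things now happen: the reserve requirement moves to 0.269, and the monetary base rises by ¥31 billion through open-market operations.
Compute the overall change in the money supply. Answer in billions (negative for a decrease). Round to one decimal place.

Before: m₁ = 1 / (0.203 + 0.1) ≈ 3.30033, MB₁ = 360, so M₁ = 3.30033 × 360 = 1188.1188 billion.
After: m₂ = 1 / (0.269 + 0.1) ≈ 2.71003, MB₂ = 360 + 31 = 391, so M₂ = 2.71003 × 391 ≈ 1059.6217 billion.
ΔM = M₂ − M₁ = 1059.6217 − 1188.1188 = -128.4971 billion.

-128.5 billion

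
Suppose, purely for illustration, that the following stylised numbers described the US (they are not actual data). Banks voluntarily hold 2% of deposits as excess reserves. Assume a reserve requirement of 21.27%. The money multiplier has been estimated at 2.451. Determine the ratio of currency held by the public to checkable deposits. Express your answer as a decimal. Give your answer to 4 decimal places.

0.2961

Using m = 2.451. From m = (1 + c)/(c + rr + e), rearranging gives 1 + c = m·(c + rr + e), so c·(1 − m) = m·(rr + e) − 1.
Hence c = [m·(rr + e) − 1]/(1 − m) = [2.451 × (0.2127 + 0.02) − 1] / (1 − 2.451) ≈ 0.296108.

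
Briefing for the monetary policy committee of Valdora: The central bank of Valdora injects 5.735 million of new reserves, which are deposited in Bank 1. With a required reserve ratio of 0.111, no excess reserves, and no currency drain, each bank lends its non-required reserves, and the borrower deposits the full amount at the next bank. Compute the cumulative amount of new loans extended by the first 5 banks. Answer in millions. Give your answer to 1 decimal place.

Bank i lends (1 − rr)^i of the original deposit: Bank 1 lends 5.735·0.8890 ≈ 5.0984, Bank 2 lends 5.735·0.8890² ≈ 4.5325, and so on.
Summing a geometric series: total = 5.735·[0.8890·(1 − 0.8890^5) / (1 − 0.8890)] ≈ 20.4269 million.

20.4 million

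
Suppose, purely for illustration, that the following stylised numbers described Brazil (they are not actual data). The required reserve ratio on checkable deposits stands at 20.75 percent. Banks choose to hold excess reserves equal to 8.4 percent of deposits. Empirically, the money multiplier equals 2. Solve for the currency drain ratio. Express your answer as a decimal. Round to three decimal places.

Using m = 2. From m = (1 + c)/(c + rr + e), rearranging gives 1 + c = m·(c + rr + e), so c·(1 − m) = m·(rr + e) − 1.
Hence c = [m·(rr + e) − 1]/(1 − m) = [2 × (0.2075 + 0.084) − 1] / (1 − 2) = 0.417000.

0.417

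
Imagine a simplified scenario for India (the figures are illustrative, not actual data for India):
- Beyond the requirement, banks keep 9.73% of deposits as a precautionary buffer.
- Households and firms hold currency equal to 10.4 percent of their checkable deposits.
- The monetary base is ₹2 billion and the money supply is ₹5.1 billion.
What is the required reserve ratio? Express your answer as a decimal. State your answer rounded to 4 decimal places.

Using m = M/MB = 5.1/2 = 2.550000. Since m = (1 + c)/(c + rr + e), the denominator satisfies c + rr + e = (1 + c)/m = (1 + 0.104) / 2.550000 ≈ 0.432941.
With c = 0.104 and e = 0.0973, the required reserve ratio is 0.432941 − 0.104 − 0.0973 = 0.231641.

0.2316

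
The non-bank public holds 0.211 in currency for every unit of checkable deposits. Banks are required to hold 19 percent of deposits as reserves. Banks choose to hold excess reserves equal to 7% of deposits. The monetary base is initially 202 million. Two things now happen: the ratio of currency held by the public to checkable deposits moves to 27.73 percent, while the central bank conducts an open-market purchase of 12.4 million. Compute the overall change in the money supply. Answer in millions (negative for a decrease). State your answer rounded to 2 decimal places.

-9.68 million

Before: m₁ = (1 + 0.211) / (0.19 + 0.07 + 0.211) ≈ 2.571125, MB₁ = 202, so M₁ = 2.571125 × 202 ≈ 519.3673 million.
After: m₂ = (1 + 0.2773) / (0.19 + 0.07 + 0.2773) ≈ 2.377257, MB₂ = 202 + 12.4 = 214.4, so M₂ = 2.377257 × 214.4 ≈ 509.6839 million.
ΔM = M₂ − M₁ = 509.6839 − 519.3673 = -9.6834 million.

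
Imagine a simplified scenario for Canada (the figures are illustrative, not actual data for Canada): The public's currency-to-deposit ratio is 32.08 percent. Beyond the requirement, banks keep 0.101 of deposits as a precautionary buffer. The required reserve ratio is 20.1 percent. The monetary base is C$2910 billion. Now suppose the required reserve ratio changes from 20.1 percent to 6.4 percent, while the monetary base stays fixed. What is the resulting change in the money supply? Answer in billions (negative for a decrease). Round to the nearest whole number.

Initially m₁ = (1 + 0.3208) / (0.201 + 0.101 + 0.3208) ≈ 2.12075, so M₁ = 2.12075 × 2910 = 6171.3825 billion.
After the change m₂ = (1 + 0.3208) / (0.064 + 0.101 + 0.3208) ≈ 2.71881, so M₂ = 2.71881 × 2910 = 7911.7371 billion.
ΔM = M₂ − M₁ = 7911.7371 − 6171.3825 = 1740.3546 billion.

C$1740 billion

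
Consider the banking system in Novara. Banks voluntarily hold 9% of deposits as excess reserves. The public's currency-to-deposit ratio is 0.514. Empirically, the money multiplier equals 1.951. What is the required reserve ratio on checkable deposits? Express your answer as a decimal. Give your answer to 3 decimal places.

Using m = 1.951. Since m = (1 + c)/(c + rr + e), the denominator satisfies c + rr + e = (1 + c)/m = (1 + 0.514) / 1.951 ≈ 0.776012.
With c = 0.514 and e = 0.09, the required reserve ratio on checkable deposits is 0.776012 − 0.514 − 0.09 = 0.172012.

0.172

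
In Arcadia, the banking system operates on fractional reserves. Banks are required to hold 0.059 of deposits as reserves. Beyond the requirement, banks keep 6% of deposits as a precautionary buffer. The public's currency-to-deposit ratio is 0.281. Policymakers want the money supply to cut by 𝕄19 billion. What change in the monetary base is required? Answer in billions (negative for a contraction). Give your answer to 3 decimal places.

The money multiplier is m = (1 + c) / (rr + e + c) = (1 + 0.281) / (0.059 + 0.06 + 0.281) = 3.202500.
ΔMB = ΔM / m = (−19) / 3.202500 ≈ -5.9329 billion.

-5.933 billion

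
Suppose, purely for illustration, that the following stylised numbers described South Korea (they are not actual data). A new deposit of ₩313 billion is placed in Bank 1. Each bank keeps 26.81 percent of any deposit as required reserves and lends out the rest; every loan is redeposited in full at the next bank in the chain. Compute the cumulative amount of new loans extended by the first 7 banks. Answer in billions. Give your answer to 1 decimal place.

₩758.3 billion

Bank i lends (1 − rr)^i of the original deposit: Bank 1 lends 313·0.7319 = 229.0847, Bank 2 lends 313·0.7319² ≈ 167.6671, and so on.
Summing a geometric series: total = 313·[0.7319·(1 − 0.7319^7) / (1 − 0.7319)] ≈ 758.3443 billion.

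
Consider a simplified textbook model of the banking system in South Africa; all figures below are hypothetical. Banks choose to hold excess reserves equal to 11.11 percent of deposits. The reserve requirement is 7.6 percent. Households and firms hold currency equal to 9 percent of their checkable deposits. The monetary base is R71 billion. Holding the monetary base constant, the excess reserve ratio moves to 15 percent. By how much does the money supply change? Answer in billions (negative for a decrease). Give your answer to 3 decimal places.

-34.380 billion

Initially m₁ = (1 + 0.09) / (0.076 + 0.1111 + 0.09) ≈ 3.933598, so M₁ = 3.933598 × 71 ≈ 279.2855 billion.
After the change m₂ = (1 + 0.09) / (0.076 + 0.15 + 0.09) ≈ 3.449367, so M₂ = 3.449367 × 71 ≈ 244.9051 billion.
ΔM = M₂ − M₁ = 244.9051 − 279.2855 = -34.3804 billion.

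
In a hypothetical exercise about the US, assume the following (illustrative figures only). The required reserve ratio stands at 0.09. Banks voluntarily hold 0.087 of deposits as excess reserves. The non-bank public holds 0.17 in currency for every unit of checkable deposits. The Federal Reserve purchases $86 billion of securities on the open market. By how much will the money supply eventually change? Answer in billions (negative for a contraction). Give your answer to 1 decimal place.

The money multiplier is m = (1 + c) / (rr + e + c) = (1 + 0.17) / (0.09 + 0.087 + 0.17) ≈ 3.3718.
The purchase adds 86 billion of base, so ΔM = m × ΔMB = 3.3718 × (+86) = 289.9748 billion.

$290.0 billion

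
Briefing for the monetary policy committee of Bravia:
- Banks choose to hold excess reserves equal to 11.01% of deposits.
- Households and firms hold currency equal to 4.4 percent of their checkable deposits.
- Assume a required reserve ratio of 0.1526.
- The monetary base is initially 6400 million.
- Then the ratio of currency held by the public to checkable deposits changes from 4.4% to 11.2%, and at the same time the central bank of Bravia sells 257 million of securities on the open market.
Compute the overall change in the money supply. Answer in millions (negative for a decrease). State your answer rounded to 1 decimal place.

-3554.8 million

Before: m₁ = (1 + 0.044) / (0.1526 + 0.1101 + 0.044) ≈ 3.403978, MB₁ = 6400, so M₁ = 3.403978 × 6400 = 21785.4592 million.
After: m₂ = (1 + 0.112) / (0.1526 + 0.1101 + 0.112) ≈ 2.967707, MB₂ = 6400 − 257 = 6143, so M₂ = 2.967707 × 6143 ≈ 18230.6241 million.
ΔM = M₂ − M₁ = 18230.6241 − 21785.4592 = -3554.8351 million.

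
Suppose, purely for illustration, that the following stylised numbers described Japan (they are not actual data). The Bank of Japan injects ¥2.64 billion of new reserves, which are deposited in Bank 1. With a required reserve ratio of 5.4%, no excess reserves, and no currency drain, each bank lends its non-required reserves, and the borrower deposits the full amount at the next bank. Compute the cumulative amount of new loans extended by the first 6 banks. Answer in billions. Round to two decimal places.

¥13.10 billion

Bank i lends (1 − rr)^i of the original deposit: Bank 1 lends 2.64·0.9460 ≈ 2.4974, Bank 2 lends 2.64·0.9460² ≈ 2.3626, and so on.
Summing a geometric series: total = 2.64·[0.9460·(1 − 0.9460^6) / (1 − 0.9460)] ≈ 13.1016 billion.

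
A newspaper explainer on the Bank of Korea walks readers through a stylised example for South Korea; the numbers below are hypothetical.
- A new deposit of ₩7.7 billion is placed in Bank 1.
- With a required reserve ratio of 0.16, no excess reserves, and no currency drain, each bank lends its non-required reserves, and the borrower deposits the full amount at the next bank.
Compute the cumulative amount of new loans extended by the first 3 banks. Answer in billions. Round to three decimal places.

₩16.465 billion

Bank i lends (1 − rr)^i of the original deposit: Bank 1 lends 7.7·0.8400 = 6.4680, Bank 2 lends 7.7·0.8400² ≈ 5.4331, and so on.
Summing a geometric series: total = 7.7·[0.8400·(1 − 0.8400^3) / (1 − 0.8400)] ≈ 16.4649 billion.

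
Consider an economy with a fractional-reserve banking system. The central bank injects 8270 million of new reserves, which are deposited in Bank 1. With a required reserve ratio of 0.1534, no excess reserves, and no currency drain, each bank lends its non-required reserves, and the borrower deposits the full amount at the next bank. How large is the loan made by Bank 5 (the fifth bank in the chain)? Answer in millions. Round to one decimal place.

Each bank lends a fraction (1 − rr) = 0.8466 of the deposit it receives, so Bank 5 receives 8270·0.8466^4 and lends 8270·0.8466^5 ≈ 3596.6388 million.

3596.6 million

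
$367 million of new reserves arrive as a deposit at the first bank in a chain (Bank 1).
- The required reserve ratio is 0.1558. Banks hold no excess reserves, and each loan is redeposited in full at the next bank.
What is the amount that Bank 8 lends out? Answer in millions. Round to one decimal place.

Each bank lends a fraction (1 − rr) = 0.8442 of the deposit it receives, so Bank 8 receives 367·0.8442^7 and lends 367·0.8442^8 ≈ 94.6736 million.

$94.7 million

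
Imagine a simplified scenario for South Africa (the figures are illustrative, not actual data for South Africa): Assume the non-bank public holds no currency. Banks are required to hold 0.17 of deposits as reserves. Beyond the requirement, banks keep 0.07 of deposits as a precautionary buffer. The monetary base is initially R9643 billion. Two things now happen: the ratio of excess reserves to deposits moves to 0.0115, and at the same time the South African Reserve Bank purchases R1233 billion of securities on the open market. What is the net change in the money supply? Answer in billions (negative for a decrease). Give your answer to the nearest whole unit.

R19744 billion

Before: m₁ = 1 / (0.17 + 0.07) ≈ 4.166667, MB₁ = 9643, so M₁ = 4.166667 × 9643 ≈ 40179.1699 billion.
After: m₂ = 1 / (0.17 + 0.0115) ≈ 5.509642, MB₂ = 9643 + 1233 = 10876, so M₂ = 5.509642 × 10876 ≈ 59922.8664 billion.
ΔM = M₂ − M₁ = 59922.8664 − 40179.1699 = 19743.6965 billion.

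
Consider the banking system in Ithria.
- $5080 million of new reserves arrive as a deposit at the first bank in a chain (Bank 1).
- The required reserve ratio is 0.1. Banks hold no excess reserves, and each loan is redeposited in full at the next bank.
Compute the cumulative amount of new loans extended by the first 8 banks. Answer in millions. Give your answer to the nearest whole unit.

Bank i lends (1 − rr)^i of the original deposit: Bank 1 lends 5080·0.9000 = 4572.0000, Bank 2 lends 5080·0.9000² = 4114.8000, and so on.
Summing a geometric series: total = 5080·[0.9000·(1 − 0.9000^8) / (1 − 0.9000)] ≈ 26039.0392 million.

$26039 million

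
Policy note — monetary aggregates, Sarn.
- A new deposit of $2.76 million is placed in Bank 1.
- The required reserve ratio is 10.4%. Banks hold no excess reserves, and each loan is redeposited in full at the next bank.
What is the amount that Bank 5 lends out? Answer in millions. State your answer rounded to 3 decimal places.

Each bank lends a fraction (1 − rr) = 0.8960 of the deposit it receives, so Bank 5 receives 2.76·0.8960^4 and lends 2.76·0.8960^5 ≈ 1.5939 million.

$1.594 million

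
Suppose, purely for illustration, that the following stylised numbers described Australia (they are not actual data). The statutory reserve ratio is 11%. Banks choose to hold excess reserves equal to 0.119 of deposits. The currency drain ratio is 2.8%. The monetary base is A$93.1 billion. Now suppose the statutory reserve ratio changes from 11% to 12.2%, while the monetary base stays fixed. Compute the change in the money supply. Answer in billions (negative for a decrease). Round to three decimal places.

Initially m₁ = (1 + 0.028) / (0.11 + 0.119 + 0.028) = 4, so M₁ = 4 × 93.1 = 372.4 billion.
After the change m₂ = (1 + 0.028) / (0.122 + 0.119 + 0.028) ≈ 3.821561, so M₂ = 3.821561 × 93.1 ≈ 355.7873 billion.
ΔM = M₂ − M₁ = 355.7873 − 372.4 = -16.6127 billion.

-16.613 billion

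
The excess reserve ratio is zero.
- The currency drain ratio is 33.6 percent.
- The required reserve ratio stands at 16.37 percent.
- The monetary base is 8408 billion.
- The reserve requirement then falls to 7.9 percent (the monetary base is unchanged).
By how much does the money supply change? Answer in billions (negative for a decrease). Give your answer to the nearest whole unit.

4588 billion

Initially m₁ = (1 + 0.336) / (0.1637 + 0.336) ≈ 2.67360, so M₁ = 2.67360 × 8408 = 22479.6288 billion.
After the change m₂ = (1 + 0.336) / (0.079 + 0.336) ≈ 3.21928, so M₂ = 3.21928 × 8408 ≈ 27067.7062 billion.
ΔM = M₂ − M₁ = 27067.7062 − 22479.6288 = 4588.0774 billion.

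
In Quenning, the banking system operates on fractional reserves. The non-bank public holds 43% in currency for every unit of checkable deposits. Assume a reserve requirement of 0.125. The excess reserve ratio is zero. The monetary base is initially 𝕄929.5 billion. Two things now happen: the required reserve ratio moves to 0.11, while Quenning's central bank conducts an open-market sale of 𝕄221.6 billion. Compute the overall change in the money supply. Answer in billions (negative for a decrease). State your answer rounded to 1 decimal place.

Before: m₁ = (1 + 0.43) / (0.125 + 0.43) ≈ 2.57658, MB₁ = 929.5, so M₁ = 2.57658 × 929.5 ≈ 2394.9311 billion.
After: m₂ = (1 + 0.43) / (0.11 + 0.43) ≈ 2.64815, MB₂ = 929.5 − 221.6 = 707.9, so M₂ = 2.64815 × 707.9 ≈ 1874.6254 billion.
ΔM = M₂ − M₁ = 1874.6254 − 2394.9311 = -520.3057 billion.

-520.3 billion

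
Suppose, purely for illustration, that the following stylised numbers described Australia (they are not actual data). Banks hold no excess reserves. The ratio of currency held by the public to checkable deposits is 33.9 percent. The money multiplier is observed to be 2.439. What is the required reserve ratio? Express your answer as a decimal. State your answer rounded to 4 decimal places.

Using m = 2.439. Since m = (1 + c)/(c + rr + e), the denominator satisfies c + rr + e = (1 + c)/m = (1 + 0.339) / 2.439 ≈ 0.548995.
With c = 0.339 and e = 0, the required reserve ratio is 0.548995 − 0.339 − 0 = 0.209995.

0.2100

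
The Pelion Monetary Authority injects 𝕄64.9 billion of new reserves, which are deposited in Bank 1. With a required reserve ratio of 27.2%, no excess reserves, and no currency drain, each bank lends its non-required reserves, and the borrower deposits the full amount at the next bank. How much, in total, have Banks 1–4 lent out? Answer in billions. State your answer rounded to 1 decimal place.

Bank i lends (1 − rr)^i of the original deposit: Bank 1 lends 64.9·0.7280 = 47.2472, Bank 2 lends 64.9·0.7280² ≈ 34.3960, and so on.
Summing a geometric series: total = 64.9·[0.7280·(1 − 0.7280^4) / (1 − 0.7280)] ≈ 124.9127 billion.

𝕄124.9 billion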